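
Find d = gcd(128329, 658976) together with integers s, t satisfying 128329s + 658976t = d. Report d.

Repeated division:
658976 = 5×128329 + 17331
128329 = 7×17331 + 7012
17331 = 2×7012 + 3307
7012 = 2×3307 + 398
3307 = 8×398 + 123
398 = 3×123 + 29
123 = 4×29 + 7
29 = 4×7 + 1
7 = 7×1 + 0
gcd(128329, 658976) = 1.
Express as a combination:
1 = 29 − 4·7
1 = −4·123 + 17·29
1 = 17·398 − 55·123
1 = −55·3307 + 457·398
1 = 457·7012 − 969·3307
1 = −969·17331 + 2395·7012
1 = 2395·128329 − 17734·17331
1 = −17734·658976 + 91065·128329
So 1 = (-17734)·658976 + (91065)·128329.

1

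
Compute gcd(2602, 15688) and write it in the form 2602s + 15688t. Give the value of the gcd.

2

Repeated division:
15688 = 6·2602 + 76
2602 = 34·76 + 18
76 = 4·18 + 4
18 = 4·4 + 2
4 = 2·2 + 0
gcd(2602, 15688) = 2.
Working backward:
2 = 18 − 4·4
2 = −4·76 + 17·18
2 = 17·2602 − 582·76
2 = −582·15688 + 3509·2602
So 2 = (-582)·15688 + (3509)·2602.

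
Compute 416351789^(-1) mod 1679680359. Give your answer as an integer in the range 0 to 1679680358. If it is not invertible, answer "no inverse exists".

no inverse exists

Euclidean algorithm on 1679680359, 416351789:
1679680359 = 4·416351789 + 14273203
416351789 = 29·14273203 + 2428902
14273203 = 5·2428902 + 2128693
2428902 = 1·2128693 + 300209
2128693 = 7·300209 + 27230
300209 = 11·27230 + 679
27230 = 40·679 + 70
679 = 9·70 + 49
70 = 1·49 + 21
49 = 2·21 + 7
21 = 3·7 + 0
The gcd is 7, not 1, hence no inverse exists.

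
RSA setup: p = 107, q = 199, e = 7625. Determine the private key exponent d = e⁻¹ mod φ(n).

φ(n) = (p−1)(q−1) = 106·198 = 20988.
Need d with 7625·d ≡ 1 (mod 20988). Apply the extended Euclidean algorithm:
20988 = 2·7625 + 5738
7625 = 1·5738 + 1887
5738 = 3·1887 + 77
1887 = 24·77 + 39
77 = 1·39 + 38
39 = 1·38 + 1
38 = 38·1 + 0
Back-substitute:
1 = 39 − 38
1 = −77 + 2·39
1 = 2·1887 − 49·77
1 = −49·5738 + 149·1887
1 = 149·7625 − 198·5738
1 = −198·20988 + 545·7625
So 7625·545 ≡ 1 (mod 20988), hence d = 545.

545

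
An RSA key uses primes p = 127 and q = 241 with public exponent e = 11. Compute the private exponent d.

φ(n) = (p−1)(q−1) = 126·240 = 30240.
Need d with 11·d ≡ 1 (mod 30240). Apply the extended Euclidean algorithm:
30240 = 2749*11 + 1
11 = 11*1 + 0
Back-substitute:
1 = 30240 − 2749·11
So 11·(-2749) ≡ 1 (mod 30240), hence d ≡ -2749 ≡ 27491 (mod 30240).

27491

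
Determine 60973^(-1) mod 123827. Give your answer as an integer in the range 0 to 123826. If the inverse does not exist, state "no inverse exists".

Compute gcd(60973, 123827):
123827 = 2·60973 + 1881
60973 = 32·1881 + 781
1881 = 2·781 + 319
781 = 2·319 + 143
319 = 2·143 + 33
143 = 4·33 + 11
33 = 3·11 + 0
gcd(60973, 123827) = 11 ≠ 1, so 60973 has no multiplicative inverse modulo 123827.

no inverse exists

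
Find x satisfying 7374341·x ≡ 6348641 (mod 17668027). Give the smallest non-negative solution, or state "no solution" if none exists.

1122506

First find gcd(7374341, 17668027):
17668027 = 2*7374341 + 2919345
7374341 = 2*2919345 + 1535651
2919345 = 1*1535651 + 1383694
1535651 = 1*1383694 + 151957
1383694 = 9*151957 + 16081
151957 = 9*16081 + 7228
16081 = 2*7228 + 1625
7228 = 4*1625 + 728
1625 = 2*728 + 169
728 = 4*169 + 52
169 = 3*52 + 13
52 = 4*13 + 0
gcd = 13 and 13 | 6348641, so solutions exist. Divide through by 13: 567257x ≡ 488357 (mod 1359079).
Now find 567257⁻¹ mod 1359079:
1359079 = 2·567257 + 224565
567257 = 2·224565 + 118127
224565 = 1·118127 + 106438
118127 = 1·106438 + 11689
106438 = 9·11689 + 1237
11689 = 9·1237 + 556
1237 = 2·556 + 125
556 = 4·125 + 56
125 = 2·56 + 13
56 = 4·13 + 4
13 = 3·4 + 1
4 = 4·1 + 0
Back-substitute:
1 = 13 − 3·4
1 = −3·56 + 13·13
1 = 13·125 − 29·56
1 = −29·556 + 129·125
1 = 129·1237 − 287·556
1 = −287·11689 + 2712·1237
1 = 2712·106438 − 24695·11689
1 = −24695·118127 + 27407·106438
1 = 27407·224565 − 52102·118127
1 = −52102·567257 + 131611·224565
1 = 131611·1359079 − 315324·567257
So 567257·(-315324) ≡ 1 (mod 1359079), i.e. 567257⁻¹ ≡ 1043755.
Then x ≡ 1043755·488357 ≡ 1122506 (mod 1359079); the smallest non-negative solution is x = 1122506.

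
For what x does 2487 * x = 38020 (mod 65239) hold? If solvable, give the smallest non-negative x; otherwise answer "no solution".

First find gcd(2487, 65239):
65239 = 26×2487 + 577
2487 = 4×577 + 179
577 = 3×179 + 40
179 = 4×40 + 19
40 = 2×19 + 2
19 = 9×2 + 1
2 = 2×1 + 0
gcd = 1, so a unique solution mod 65239 exists.
Back-substitute for the Bézout coefficients:
1 = 19 − 9·2
1 = −9·40 + 19·19
1 = 19·179 − 85·40
1 = −85·577 + 274·179
1 = 274·2487 − 1181·577
1 = −1181·65239 + 30980·2487
So 2487·(30980) ≡ 1 (mod 65239), giving 2487⁻¹ ≡ 30980.
x ≡ 2487⁻¹·38020 ≡ 30980·38020 ≡ 34694 (mod 65239).

34694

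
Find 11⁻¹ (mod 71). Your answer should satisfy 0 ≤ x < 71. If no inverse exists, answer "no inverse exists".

gcd(71, 11) by repeated division:
71 = 6*11 + 5
11 = 2*5 + 1
5 = 5*1 + 0
The gcd is 1. Working backward:
1 = 11 − 2·5
1 = −2·71 + 13·11
So 11·13 ≡ 1 (mod 71).

13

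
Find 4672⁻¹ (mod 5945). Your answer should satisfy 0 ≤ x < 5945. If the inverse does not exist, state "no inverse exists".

1373

gcd(5945, 4672) by repeated division:
5945 = 1×4672 + 1273
4672 = 3×1273 + 853
1273 = 1×853 + 420
853 = 2×420 + 13
420 = 32×13 + 4
13 = 3×4 + 1
4 = 4×1 + 0
Since gcd(4672, 5945) = 1, back-substitute to write 1 as a combination:
1 = 13 − 3·4
1 = −3·420 + 97·13
1 = 97·853 − 197·420
1 = −197·1273 + 294·853
1 = 294·4672 − 1079·1273
1 = −1079·5945 + 1373·4672
So 4672·1373 ≡ 1 (mod 5945).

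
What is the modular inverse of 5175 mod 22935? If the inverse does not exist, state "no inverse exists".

Compute gcd(5175, 22935):
22935 = 4·5175 + 2235
5175 = 2·2235 + 705
2235 = 3·705 + 120
705 = 5·120 + 105
120 = 1·105 + 15
105 = 7·15 + 0
gcd(5175, 22935) = 15 ≠ 1, so 5175 has no multiplicative inverse modulo 22935.

no inverse exists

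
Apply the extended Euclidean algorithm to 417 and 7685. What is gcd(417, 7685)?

Euclidean algorithm:
7685 = 18*417 + 179
417 = 2*179 + 59
179 = 3*59 + 2
59 = 29*2 + 1
2 = 2*1 + 0
gcd(417, 7685) = 1.
Working backward:
1 = 59 − 29·2
1 = −29·179 + 88·59
1 = 88·417 − 205·179
1 = −205·7685 + 3778·417
So 1 = (-205)·7685 + (3778)·417.

1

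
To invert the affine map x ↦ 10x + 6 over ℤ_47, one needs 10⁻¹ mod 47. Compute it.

Extended Euclidean algorithm:
47 = 4×10 + 7
10 = 1×7 + 3
7 = 2×3 + 1
3 = 3×1 + 0
Since gcd(10, 47) = 1, back-substitute to write 1 as a combination:
1 = 7 − 2·3
1 = −2·10 + 3·7
1 = 3·47 − 14·10
Hence 10⁻¹ ≡ -14 ≡ 33 (mod 47).

33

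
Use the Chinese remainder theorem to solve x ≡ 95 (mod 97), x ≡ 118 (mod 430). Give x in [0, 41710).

Write x = 95 + 97·k. Then 97·k ≡ 118 − 95 ≡ 23 (mod 430).
Need 97⁻¹ mod 430. Extended Euclid on (430, 97):
430 = 4×97 + 42
97 = 2×42 + 13
42 = 3×13 + 3
13 = 4×3 + 1
3 = 3×1 + 0
Back-substitute:
1 = 13 − 4·3
1 = −4·42 + 13·13
1 = 13·97 − 30·42
1 = −30·430 + 133·97
97⁻¹ ≡ 133 (mod 430), so k ≡ 133·23 ≡ 49 (mod 430).
x = 95 + 97·49 = 4848.

4848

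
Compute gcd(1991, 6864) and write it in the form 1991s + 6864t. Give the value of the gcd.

11

Euclidean algorithm:
6864 = 3·1991 + 891
1991 = 2·891 + 209
891 = 4·209 + 55
209 = 3·55 + 44
55 = 1·44 + 11
44 = 4·11 + 0
gcd(1991, 6864) = 11.
Express as a combination:
11 = 55 − 44
11 = −209 + 4·55
11 = 4·891 − 17·209
11 = −17·1991 + 38·891
11 = 38·6864 − 131·1991
So 11 = (38)·6864 + (-131)·1991.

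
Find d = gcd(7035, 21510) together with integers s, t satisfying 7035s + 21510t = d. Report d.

Repeated division:
21510 = 3*7035 + 405
7035 = 17*405 + 150
405 = 2*150 + 105
150 = 1*105 + 45
105 = 2*45 + 15
45 = 3*15 + 0
gcd(7035, 21510) = 15.
Express as a combination:
15 = 105 − 2·45
15 = −2·150 + 3·105
15 = 3·405 − 8·150
15 = −8·7035 + 139·405
15 = 139·21510 − 425·7035
So 15 = (139)·21510 + (-425)·7035.

15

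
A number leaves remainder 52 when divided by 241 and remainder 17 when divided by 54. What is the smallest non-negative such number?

Write x = 52 + 241·k. Then 241·k ≡ 17 − 52 ≡ 19 (mod 54).
Need 241⁻¹ mod 54. Extended Euclid on (54, 25):
54 = 2·25 + 4
25 = 6·4 + 1
4 = 4·1 + 0
Back-substitute:
1 = 25 − 6·4
1 = −6·54 + 13·25
241⁻¹ ≡ 13 (mod 54), so k ≡ 13·19 ≡ 31 (mod 54).
x = 52 + 241·31 = 7523.

7523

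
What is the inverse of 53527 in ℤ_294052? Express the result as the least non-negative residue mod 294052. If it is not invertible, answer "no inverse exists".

Run Euclid on (294052, 53527):
294052 = 5×53527 + 26417
53527 = 2×26417 + 693
26417 = 38×693 + 83
693 = 8×83 + 29
83 = 2×29 + 25
29 = 1×25 + 4
25 = 6×4 + 1
4 = 4×1 + 0
Since gcd(53527, 294052) = 1, back-substitute to write 1 as a combination:
1 = 25 − 6·4
1 = −6·29 + 7·25
1 = 7·83 − 20·29
1 = −20·693 + 167·83
1 = 167·26417 − 6366·693
1 = −6366·53527 + 12899·26417
1 = 12899·294052 − 70861·53527
So 53527·(-70861) ≡ 1 (mod 294052), and -70861 ≡ 223191 (mod 294052).

223191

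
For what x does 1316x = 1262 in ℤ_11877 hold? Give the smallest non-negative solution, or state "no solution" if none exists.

10813

First find gcd(1316, 11877):
11877 = 9×1316 + 33
1316 = 39×33 + 29
33 = 1×29 + 4
29 = 7×4 + 1
4 = 4×1 + 0
gcd = 1, so a unique solution mod 11877 exists.
Back-substitute for the Bézout coefficients:
1 = 29 − 7·4
1 = −7·33 + 8·29
1 = 8·1316 − 319·33
1 = −319·11877 + 2879·1316
So 1316·(2879) ≡ 1 (mod 11877), giving 1316⁻¹ ≡ 2879.
x ≡ 1316⁻¹·1262 ≡ 2879·1262 ≡ 10813 (mod 11877).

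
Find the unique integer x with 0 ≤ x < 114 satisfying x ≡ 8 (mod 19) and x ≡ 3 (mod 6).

Write x = 8 + 19·k. Then 19·k ≡ 3 − 8 ≡ 1 (mod 6).
Need 19⁻¹ mod 6. Extended Euclid on (6, 1):
6 = 6×1 + 0
19⁻¹ ≡ 1 (mod 6), so k ≡ 1·1 ≡ 1 (mod 6).
x = 8 + 19·1 = 27.

27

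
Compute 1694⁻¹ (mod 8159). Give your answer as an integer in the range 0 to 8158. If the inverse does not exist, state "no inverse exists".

3463

Extended Euclidean algorithm:
8159 = 4×1694 + 1383
1694 = 1×1383 + 311
1383 = 4×311 + 139
311 = 2×139 + 33
139 = 4×33 + 7
33 = 4×7 + 5
7 = 1×5 + 2
5 = 2×2 + 1
2 = 2×1 + 0
gcd = 1, so the inverse exists. Back-substitute:
1 = 5 − 2·2
1 = −2·7 + 3·5
1 = 3·33 − 14·7
1 = −14·139 + 59·33
1 = 59·311 − 132·139
1 = −132·1383 + 587·311
1 = 587·1694 − 719·1383
1 = −719·8159 + 3463·1694
So 1694·3463 ≡ 1 (mod 8159).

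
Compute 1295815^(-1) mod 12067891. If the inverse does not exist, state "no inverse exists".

Run Euclid on (12067891, 1295815):
12067891 = 9×1295815 + 405556
1295815 = 3×405556 + 79147
405556 = 5×79147 + 9821
79147 = 8×9821 + 579
9821 = 16×579 + 557
579 = 1×557 + 22
557 = 25×22 + 7
22 = 3×7 + 1
7 = 7×1 + 0
The gcd is 1. Working backward:
1 = 22 − 3·7
1 = −3·557 + 76·22
1 = 76·579 − 79·557
1 = −79·9821 + 1340·579
1 = 1340·79147 − 10799·9821
1 = −10799·405556 + 55335·79147
1 = 55335·1295815 − 176804·405556
1 = −176804·12067891 + 1646571·1295815
So 1295815·1646571 ≡ 1 (mod 12067891).

1646571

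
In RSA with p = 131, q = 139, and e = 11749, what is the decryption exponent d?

φ(n) = (p−1)(q−1) = 130·138 = 17940.
Need d with 11749·d ≡ 1 (mod 17940). Apply the extended Euclidean algorithm:
17940 = 1*11749 + 6191
11749 = 1*6191 + 5558
6191 = 1*5558 + 633
5558 = 8*633 + 494
633 = 1*494 + 139
494 = 3*139 + 77
139 = 1*77 + 62
77 = 1*62 + 15
62 = 4*15 + 2
15 = 7*2 + 1
2 = 2*1 + 0
Back-substitute:
1 = 15 − 7·2
1 = −7·62 + 29·15
1 = 29·77 − 36·62
1 = −36·139 + 65·77
1 = 65·494 − 231·139
1 = −231·633 + 296·494
1 = 296·5558 − 2599·633
1 = −2599·6191 + 2895·5558
1 = 2895·11749 − 5494·6191
1 = −5494·17940 + 8389·11749
So 11749·8389 ≡ 1 (mod 17940), hence d = 8389.

8389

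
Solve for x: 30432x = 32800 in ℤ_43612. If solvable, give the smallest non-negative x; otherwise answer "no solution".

First find gcd(30432, 43612):
43612 = 1*30432 + 13180
30432 = 2*13180 + 4072
13180 = 3*4072 + 964
4072 = 4*964 + 216
964 = 4*216 + 100
216 = 2*100 + 16
100 = 6*16 + 4
16 = 4*4 + 0
gcd = 4 and 4 | 32800, so solutions exist. Divide through by 4: 7608x ≡ 8200 (mod 10903).
Now find 7608⁻¹ mod 10903:
10903 = 1*7608 + 3295
7608 = 2*3295 + 1018
3295 = 3*1018 + 241
1018 = 4*241 + 54
241 = 4*54 + 25
54 = 2*25 + 4
25 = 6*4 + 1
4 = 4*1 + 0
Back-substitute:
1 = 25 − 6·4
1 = −6·54 + 13·25
1 = 13·241 − 58·54
1 = −58·1018 + 245·241
1 = 245·3295 − 793·1018
1 = −793·7608 + 1831·3295
1 = 1831·10903 − 2624·7608
So 7608·(-2624) ≡ 1 (mod 10903), i.e. 7608⁻¹ ≡ 8279.
Then x ≡ 8279·8200 ≡ 5722 (mod 10903); the smallest non-negative solution is x = 5722.

5722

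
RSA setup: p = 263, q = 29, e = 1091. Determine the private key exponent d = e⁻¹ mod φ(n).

195

φ(n) = (p−1)(q−1) = 262·28 = 7336.
Need d with 1091·d ≡ 1 (mod 7336). Apply the extended Euclidean algorithm:
7336 = 6×1091 + 790
1091 = 1×790 + 301
790 = 2×301 + 188
301 = 1×188 + 113
188 = 1×113 + 75
113 = 1×75 + 38
75 = 1×38 + 37
38 = 1×37 + 1
37 = 37×1 + 0
Back-substitute:
1 = 38 − 37
1 = −75 + 2·38
1 = 2·113 − 3·75
1 = −3·188 + 5·113
1 = 5·301 − 8·188
1 = −8·790 + 21·301
1 = 21·1091 − 29·790
1 = −29·7336 + 195·1091
So 1091·195 ≡ 1 (mod 7336), hence d = 195.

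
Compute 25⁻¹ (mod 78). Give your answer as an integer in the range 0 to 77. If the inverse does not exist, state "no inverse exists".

25

Run Euclid on (78, 25):
78 = 3·25 + 3
25 = 8·3 + 1
3 = 3·1 + 0
Since gcd(25, 78) = 1, back-substitute to write 1 as a combination:
1 = 25 − 8·3
1 = −8·78 + 25·25
So 25·25 ≡ 1 (mod 78).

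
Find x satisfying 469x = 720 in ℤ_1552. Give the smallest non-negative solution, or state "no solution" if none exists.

1216

First find gcd(469, 1552):
1552 = 3*469 + 145
469 = 3*145 + 34
145 = 4*34 + 9
34 = 3*9 + 7
9 = 1*7 + 2
7 = 3*2 + 1
2 = 2*1 + 0
gcd = 1, so a unique solution mod 1552 exists.
Back-substitute for the Bézout coefficients:
1 = 7 − 3·2
1 = −3·9 + 4·7
1 = 4·34 − 15·9
1 = −15·145 + 64·34
1 = 64·469 − 207·145
1 = −207·1552 + 685·469
So 469·(685) ≡ 1 (mod 1552), giving 469⁻¹ ≡ 685.
x ≡ 469⁻¹·720 ≡ 685·720 ≡ 1216 (mod 1552).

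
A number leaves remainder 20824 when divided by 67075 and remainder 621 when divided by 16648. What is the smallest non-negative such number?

297766749

Write x = 20824 + 67075·k. Then 67075·k ≡ 621 − 20824 ≡ 13093 (mod 16648).
Need 67075⁻¹ mod 16648. Extended Euclid on (16648, 483):
16648 = 34×483 + 226
483 = 2×226 + 31
226 = 7×31 + 9
31 = 3×9 + 4
9 = 2×4 + 1
4 = 4×1 + 0
Back-substitute:
1 = 9 − 2·4
1 = −2·31 + 7·9
1 = 7·226 − 51·31
1 = −51·483 + 109·226
1 = 109·16648 − 3757·483
67075⁻¹ ≡ 12891 (mod 16648), so k ≡ 12891·13093 ≡ 4439 (mod 16648).
x = 20824 + 67075·4439 = 297766749.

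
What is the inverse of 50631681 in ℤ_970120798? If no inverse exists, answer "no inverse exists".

Run Euclid on (970120798, 50631681):
970120798 = 19*50631681 + 8118859
50631681 = 6*8118859 + 1918527
8118859 = 4*1918527 + 444751
1918527 = 4*444751 + 139523
444751 = 3*139523 + 26182
139523 = 5*26182 + 8613
26182 = 3*8613 + 343
8613 = 25*343 + 38
343 = 9*38 + 1
38 = 38*1 + 0
The gcd is 1. Working backward:
1 = 343 − 9·38
1 = −9·8613 + 226·343
1 = 226·26182 − 687·8613
1 = −687·139523 + 3661·26182
1 = 3661·444751 − 11670·139523
1 = −11670·1918527 + 50341·444751
1 = 50341·8118859 − 213034·1918527
1 = −213034·50631681 + 1328545·8118859
1 = 1328545·970120798 − 25455389·50631681
Hence 50631681⁻¹ ≡ -25455389 ≡ 944665409 (mod 970120798).

944665409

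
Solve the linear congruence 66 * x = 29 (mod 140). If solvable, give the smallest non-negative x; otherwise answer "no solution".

gcd(66, 140):
140 = 2×66 + 8
66 = 8×8 + 2
8 = 4×2 + 0
gcd = 2, but 2 ∤ 29, so the congruence has no solution.

no solution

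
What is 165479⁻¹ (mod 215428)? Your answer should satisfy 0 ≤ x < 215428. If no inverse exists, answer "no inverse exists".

40503

gcd(215428, 165479) by repeated division:
215428 = 1*165479 + 49949
165479 = 3*49949 + 15632
49949 = 3*15632 + 3053
15632 = 5*3053 + 367
3053 = 8*367 + 117
367 = 3*117 + 16
117 = 7*16 + 5
16 = 3*5 + 1
5 = 5*1 + 0
The gcd is 1. Working backward:
1 = 16 − 3·5
1 = −3·117 + 22·16
1 = 22·367 − 69·117
1 = −69·3053 + 574·367
1 = 574·15632 − 2939·3053
1 = −2939·49949 + 9391·15632
1 = 9391·165479 − 31112·49949
1 = −31112·215428 + 40503·165479
So 165479·40503 ≡ 1 (mod 215428).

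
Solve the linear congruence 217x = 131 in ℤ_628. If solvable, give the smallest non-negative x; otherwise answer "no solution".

99

First find gcd(217, 628):
628 = 2*217 + 194
217 = 1*194 + 23
194 = 8*23 + 10
23 = 2*10 + 3
10 = 3*3 + 1
3 = 3*1 + 0
gcd = 1, so a unique solution mod 628 exists.
Back-substitute for the Bézout coefficients:
1 = 10 − 3·3
1 = −3·23 + 7·10
1 = 7·194 − 59·23
1 = −59·217 + 66·194
1 = 66·628 − 191·217
So 217·(-191) ≡ 1 (mod 628), giving 217⁻¹ ≡ 437.
x ≡ 217⁻¹·131 ≡ 437·131 ≡ 99 (mod 628).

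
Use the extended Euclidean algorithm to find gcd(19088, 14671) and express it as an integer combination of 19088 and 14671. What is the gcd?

Repeated division:
19088 = 1×14671 + 4417
14671 = 3×4417 + 1420
4417 = 3×1420 + 157
1420 = 9×157 + 7
157 = 22×7 + 3
7 = 2×3 + 1
3 = 3×1 + 0
gcd(19088, 14671) = 1.
Express as a combination:
1 = 7 − 2·3
1 = −2·157 + 45·7
1 = 45·1420 − 407·157
1 = −407·4417 + 1266·1420
1 = 1266·14671 − 4205·4417
1 = −4205·19088 + 5471·14671
So 1 = (-4205)·19088 + (5471)·14671.

1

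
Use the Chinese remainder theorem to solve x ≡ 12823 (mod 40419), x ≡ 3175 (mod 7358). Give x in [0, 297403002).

269526715

Write x = 12823 + 40419·k. Then 40419·k ≡ 3175 − 12823 ≡ 5068 (mod 7358).
Need 40419⁻¹ mod 7358. Extended Euclid on (7358, 3629):
7358 = 2·3629 + 100
3629 = 36·100 + 29
100 = 3·29 + 13
29 = 2·13 + 3
13 = 4·3 + 1
3 = 3·1 + 0
Back-substitute:
1 = 13 − 4·3
1 = −4·29 + 9·13
1 = 9·100 − 31·29
1 = −31·3629 + 1125·100
1 = 1125·7358 − 2281·3629
40419⁻¹ ≡ 5077 (mod 7358), so k ≡ 5077·5068 ≡ 6668 (mod 7358).
x = 12823 + 40419·6668 = 269526715.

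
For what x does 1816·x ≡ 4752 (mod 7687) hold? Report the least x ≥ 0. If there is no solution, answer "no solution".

4371

First find gcd(1816, 7687):
7687 = 4*1816 + 423
1816 = 4*423 + 124
423 = 3*124 + 51
124 = 2*51 + 22
51 = 2*22 + 7
22 = 3*7 + 1
7 = 7*1 + 0
gcd = 1, so a unique solution mod 7687 exists.
Back-substitute for the Bézout coefficients:
1 = 22 − 3·7
1 = −3·51 + 7·22
1 = 7·124 − 17·51
1 = −17·423 + 58·124
1 = 58·1816 − 249·423
1 = −249·7687 + 1054·1816
So 1816·(1054) ≡ 1 (mod 7687), giving 1816⁻¹ ≡ 1054.
x ≡ 1816⁻¹·4752 ≡ 1054·4752 ≡ 4371 (mod 7687).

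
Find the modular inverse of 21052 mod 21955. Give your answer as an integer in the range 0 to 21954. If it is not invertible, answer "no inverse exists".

Apply the Euclidean algorithm to 21955 and 21052:
21955 = 1*21052 + 903
21052 = 23*903 + 283
903 = 3*283 + 54
283 = 5*54 + 13
54 = 4*13 + 2
13 = 6*2 + 1
2 = 2*1 + 0
gcd = 1, so the inverse exists. Back-substitute:
1 = 13 − 6·2
1 = −6·54 + 25·13
1 = 25·283 − 131·54
1 = −131·903 + 418·283
1 = 418·21052 − 9745·903
1 = −9745·21955 + 10163·21052
So 21052·10163 ≡ 1 (mod 21955).

10163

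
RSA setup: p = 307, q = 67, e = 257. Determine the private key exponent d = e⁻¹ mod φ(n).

19253

φ(n) = (p−1)(q−1) = 306·66 = 20196.
Need d with 257·d ≡ 1 (mod 20196). Apply the extended Euclidean algorithm:
20196 = 78·257 + 150
257 = 1·150 + 107
150 = 1·107 + 43
107 = 2·43 + 21
43 = 2·21 + 1
21 = 21·1 + 0
Back-substitute:
1 = 43 − 2·21
1 = −2·107 + 5·43
1 = 5·150 − 7·107
1 = −7·257 + 12·150
1 = 12·20196 − 943·257
So 257·(-943) ≡ 1 (mod 20196), hence d ≡ -943 ≡ 19253 (mod 20196).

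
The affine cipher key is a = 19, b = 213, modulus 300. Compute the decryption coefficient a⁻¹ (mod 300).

79

Apply the Euclidean algorithm to 300 and 19:
300 = 15×19 + 15
19 = 1×15 + 4
15 = 3×4 + 3
4 = 1×3 + 1
3 = 3×1 + 0
Since gcd(19, 300) = 1, back-substitute to write 1 as a combination:
1 = 4 − 3
1 = −15 + 4·4
1 = 4·19 − 5·15
1 = −5·300 + 79·19
So 19·79 ≡ 1 (mod 300).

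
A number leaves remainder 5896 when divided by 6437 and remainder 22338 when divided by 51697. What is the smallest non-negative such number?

315322341

Write x = 5896 + 6437·k. Then 6437·k ≡ 22338 − 5896 ≡ 16442 (mod 51697).
Need 6437⁻¹ mod 51697. Extended Euclid on (51697, 6437):
51697 = 8×6437 + 201
6437 = 32×201 + 5
201 = 40×5 + 1
5 = 5×1 + 0
Back-substitute:
1 = 201 − 40·5
1 = −40·6437 + 1281·201
1 = 1281·51697 − 10288·6437
6437⁻¹ ≡ 41409 (mod 51697), so k ≡ 41409·16442 ≡ 48985 (mod 51697).
x = 5896 + 6437·48985 = 315322341.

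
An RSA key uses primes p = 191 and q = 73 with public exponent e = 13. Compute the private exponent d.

φ(n) = (p−1)(q−1) = 190·72 = 13680.
Need d with 13·d ≡ 1 (mod 13680). Apply the extended Euclidean algorithm:
13680 = 1052·13 + 4
13 = 3·4 + 1
4 = 4·1 + 0
Back-substitute:
1 = 13 − 3·4
1 = −3·13680 + 3157·13
So 13·3157 ≡ 1 (mod 13680), hence d = 3157.

3157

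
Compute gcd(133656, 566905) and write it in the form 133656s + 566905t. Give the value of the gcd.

Apply Euclid's algorithm to 566905 and 133656:
566905 = 4×133656 + 32281
133656 = 4×32281 + 4532
32281 = 7×4532 + 557
4532 = 8×557 + 76
557 = 7×76 + 25
76 = 3×25 + 1
25 = 25×1 + 0
gcd(133656, 566905) = 1.
Express as a combination:
1 = 76 − 3·25
1 = −3·557 + 22·76
1 = 22·4532 − 179·557
1 = −179·32281 + 1275·4532
1 = 1275·133656 − 5279·32281
1 = −5279·566905 + 22391·133656
So 1 = (-5279)·566905 + (22391)·133656.

1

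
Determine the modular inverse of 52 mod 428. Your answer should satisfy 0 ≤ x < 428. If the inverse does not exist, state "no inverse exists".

Euclidean algorithm on 428, 52:
428 = 8×52 + 12
52 = 4×12 + 4
12 = 3×4 + 0
The gcd is 4, not 1, hence no inverse exists.

no inverse exists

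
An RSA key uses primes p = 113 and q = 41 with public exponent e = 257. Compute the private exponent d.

φ(n) = (p−1)(q−1) = 112·40 = 4480.
Need d with 257·d ≡ 1 (mod 4480). Apply the extended Euclidean algorithm:
4480 = 17×257 + 111
257 = 2×111 + 35
111 = 3×35 + 6
35 = 5×6 + 5
6 = 1×5 + 1
5 = 5×1 + 0
Back-substitute:
1 = 6 − 5
1 = −35 + 6·6
1 = 6·111 − 19·35
1 = −19·257 + 44·111
1 = 44·4480 − 767·257
So 257·(-767) ≡ 1 (mod 4480), hence d ≡ -767 ≡ 3713 (mod 4480).

3713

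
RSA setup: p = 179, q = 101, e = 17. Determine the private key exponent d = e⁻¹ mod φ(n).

φ(n) = (p−1)(q−1) = 178·100 = 17800.
Need d with 17·d ≡ 1 (mod 17800). Apply the extended Euclidean algorithm:
17800 = 1047·17 + 1
17 = 17·1 + 0
Back-substitute:
1 = 17800 − 1047·17
So 17·(-1047) ≡ 1 (mod 17800), hence d ≡ -1047 ≡ 16753 (mod 17800).

16753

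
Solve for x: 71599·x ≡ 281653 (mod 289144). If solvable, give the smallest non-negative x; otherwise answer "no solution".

First find gcd(71599, 289144):
289144 = 4*71599 + 2748
71599 = 26*2748 + 151
2748 = 18*151 + 30
151 = 5*30 + 1
30 = 30*1 + 0
gcd = 1, so a unique solution mod 289144 exists.
Back-substitute for the Bézout coefficients:
1 = 151 − 5·30
1 = −5·2748 + 91·151
1 = 91·71599 − 2371·2748
1 = −2371·289144 + 9575·71599
So 71599·(9575) ≡ 1 (mod 289144), giving 71599⁻¹ ≡ 9575.
x ≡ 71599⁻¹·281653 ≡ 9575·281653 ≡ 270531 (mod 289144).

270531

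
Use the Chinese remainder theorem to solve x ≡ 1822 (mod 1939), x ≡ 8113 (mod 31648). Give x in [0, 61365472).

50138545

Write x = 1822 + 1939·k. Then 1939·k ≡ 8113 − 1822 ≡ 6291 (mod 31648).
Need 1939⁻¹ mod 31648. Extended Euclid on (31648, 1939):
31648 = 16×1939 + 624
1939 = 3×624 + 67
624 = 9×67 + 21
67 = 3×21 + 4
21 = 5×4 + 1
4 = 4×1 + 0
Back-substitute:
1 = 21 − 5·4
1 = −5·67 + 16·21
1 = 16·624 − 149·67
1 = −149·1939 + 463·624
1 = 463·31648 − 7557·1939
1939⁻¹ ≡ 24091 (mod 31648), so k ≡ 24091·6291 ≡ 25857 (mod 31648).
x = 1822 + 1939·25857 = 50138545.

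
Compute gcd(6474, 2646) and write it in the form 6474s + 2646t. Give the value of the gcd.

Apply Euclid's algorithm to 6474 and 2646:
6474 = 2·2646 + 1182
2646 = 2·1182 + 282
1182 = 4·282 + 54
282 = 5·54 + 12
54 = 4·12 + 6
12 = 2·6 + 0
gcd(6474, 2646) = 6.
Working backward:
6 = 54 − 4·12
6 = −4·282 + 21·54
6 = 21·1182 − 88·282
6 = −88·2646 + 197·1182
6 = 197·6474 − 482·2646
So 6 = (197)·6474 + (-482)·2646.

6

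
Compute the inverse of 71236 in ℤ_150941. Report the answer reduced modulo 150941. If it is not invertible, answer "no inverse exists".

Apply the Euclidean algorithm to 150941 and 71236:
150941 = 2*71236 + 8469
71236 = 8*8469 + 3484
8469 = 2*3484 + 1501
3484 = 2*1501 + 482
1501 = 3*482 + 55
482 = 8*55 + 42
55 = 1*42 + 13
42 = 3*13 + 3
13 = 4*3 + 1
3 = 3*1 + 0
Since gcd(71236, 150941) = 1, back-substitute to write 1 as a combination:
1 = 13 − 4·3
1 = −4·42 + 13·13
1 = 13·55 − 17·42
1 = −17·482 + 149·55
1 = 149·1501 − 464·482
1 = −464·3484 + 1077·1501
1 = 1077·8469 − 2618·3484
1 = −2618·71236 + 22021·8469
1 = 22021·150941 − 46660·71236
Hence 71236⁻¹ ≡ -46660 ≡ 104281 (mod 150941).

104281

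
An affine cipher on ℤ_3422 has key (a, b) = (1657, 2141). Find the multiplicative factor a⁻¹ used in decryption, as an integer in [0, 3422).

Run Euclid on (3422, 1657):
3422 = 2×1657 + 108
1657 = 15×108 + 37
108 = 2×37 + 34
37 = 1×34 + 3
34 = 11×3 + 1
3 = 3×1 + 0
gcd = 1, so the inverse exists. Back-substitute:
1 = 34 − 11·3
1 = −11·37 + 12·34
1 = 12·108 − 35·37
1 = −35·1657 + 537·108
1 = 537·3422 − 1109·1657
Hence 1657⁻¹ ≡ -1109 ≡ 2313 (mod 3422).

2313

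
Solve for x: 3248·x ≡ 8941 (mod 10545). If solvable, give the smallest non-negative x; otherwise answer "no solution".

First find gcd(3248, 10545):
10545 = 3*3248 + 801
3248 = 4*801 + 44
801 = 18*44 + 9
44 = 4*9 + 8
9 = 1*8 + 1
8 = 8*1 + 0
gcd = 1, so a unique solution mod 10545 exists.
Back-substitute for the Bézout coefficients:
1 = 9 − 8
1 = −44 + 5·9
1 = 5·801 − 91·44
1 = −91·3248 + 369·801
1 = 369·10545 − 1198·3248
So 3248·(-1198) ≡ 1 (mod 10545), giving 3248⁻¹ ≡ 9347.
x ≡ 3248⁻¹·8941 ≡ 9347·8941 ≡ 2402 (mod 10545).

2402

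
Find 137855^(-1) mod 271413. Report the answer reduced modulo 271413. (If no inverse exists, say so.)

gcd(271413, 137855) by repeated division:
271413 = 1*137855 + 133558
137855 = 1*133558 + 4297
133558 = 31*4297 + 351
4297 = 12*351 + 85
351 = 4*85 + 11
85 = 7*11 + 8
11 = 1*8 + 3
8 = 2*3 + 2
3 = 1*2 + 1
2 = 2*1 + 0
Since gcd(137855, 271413) = 1, back-substitute to write 1 as a combination:
1 = 3 − 2
1 = −8 + 3·3
1 = 3·11 − 4·8
1 = −4·85 + 31·11
1 = 31·351 − 128·85
1 = −128·4297 + 1567·351
1 = 1567·133558 − 48705·4297
1 = −48705·137855 + 50272·133558
1 = 50272·271413 − 98977·137855
So 137855·(-98977) ≡ 1 (mod 271413), and -98977 ≡ 172436 (mod 271413).

172436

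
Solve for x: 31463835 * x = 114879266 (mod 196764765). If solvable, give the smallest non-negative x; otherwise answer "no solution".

no solution

gcd(31463835, 196764765):
196764765 = 6*31463835 + 7981755
31463835 = 3*7981755 + 7518570
7981755 = 1*7518570 + 463185
7518570 = 16*463185 + 107610
463185 = 4*107610 + 32745
107610 = 3*32745 + 9375
32745 = 3*9375 + 4620
9375 = 2*4620 + 135
4620 = 34*135 + 30
135 = 4*30 + 15
30 = 2*15 + 0
gcd = 15, but 15 ∤ 114879266, so the congruence has no solution.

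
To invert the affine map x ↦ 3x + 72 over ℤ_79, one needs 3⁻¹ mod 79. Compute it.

53

Run Euclid on (79, 3):
79 = 26·3 + 1
3 = 3·1 + 0
The gcd is 1. Working backward:
1 = 79 − 26·3
So 3·(-26) ≡ 1 (mod 79), and -26 ≡ 53 (mod 79).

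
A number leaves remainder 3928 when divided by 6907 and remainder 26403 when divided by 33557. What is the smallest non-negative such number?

80663874

Write x = 3928 + 6907·k. Then 6907·k ≡ 26403 − 3928 ≡ 22475 (mod 33557).
Need 6907⁻¹ mod 33557. Extended Euclid on (33557, 6907):
33557 = 4*6907 + 5929
6907 = 1*5929 + 978
5929 = 6*978 + 61
978 = 16*61 + 2
61 = 30*2 + 1
2 = 2*1 + 0
Back-substitute:
1 = 61 − 30·2
1 = −30·978 + 481·61
1 = 481·5929 − 2916·978
1 = −2916·6907 + 3397·5929
1 = 3397·33557 − 16504·6907
6907⁻¹ ≡ 17053 (mod 33557), so k ≡ 17053·22475 ≡ 11678 (mod 33557).
x = 3928 + 6907·11678 = 80663874.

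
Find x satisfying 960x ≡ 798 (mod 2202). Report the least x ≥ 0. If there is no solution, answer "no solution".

49

First find gcd(960, 2202):
2202 = 2·960 + 282
960 = 3·282 + 114
282 = 2·114 + 54
114 = 2·54 + 6
54 = 9·6 + 0
gcd = 6 and 6 | 798, so solutions exist. Divide through by 6: 160x ≡ 133 (mod 367).
Now find 160⁻¹ mod 367:
367 = 2*160 + 47
160 = 3*47 + 19
47 = 2*19 + 9
19 = 2*9 + 1
9 = 9*1 + 0
Back-substitute:
1 = 19 − 2·9
1 = −2·47 + 5·19
1 = 5·160 − 17·47
1 = −17·367 + 39·160
So 160⁻¹ ≡ 39 (mod 367).
Then x ≡ 39·133 ≡ 49 (mod 367); the smallest non-negative solution is x = 49.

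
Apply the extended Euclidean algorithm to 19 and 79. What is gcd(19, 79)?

Apply Euclid's algorithm to 79 and 19:
79 = 4*19 + 3
19 = 6*3 + 1
3 = 3*1 + 0
gcd(19, 79) = 1.
Working backward:
1 = 19 − 6·3
1 = −6·79 + 25·19
So 1 = (-6)·79 + (25)·19.

1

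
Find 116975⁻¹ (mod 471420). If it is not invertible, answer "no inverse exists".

Euclidean algorithm on 471420, 116975:
471420 = 4×116975 + 3520
116975 = 33×3520 + 815
3520 = 4×815 + 260
815 = 3×260 + 35
260 = 7×35 + 15
35 = 2×15 + 5
15 = 3×5 + 0
The gcd is 5, not 1, hence no inverse exists.

no inverse exists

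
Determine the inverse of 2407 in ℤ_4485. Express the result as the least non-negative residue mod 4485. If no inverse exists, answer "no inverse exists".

2113

Extended Euclidean algorithm:
4485 = 1*2407 + 2078
2407 = 1*2078 + 329
2078 = 6*329 + 104
329 = 3*104 + 17
104 = 6*17 + 2
17 = 8*2 + 1
2 = 2*1 + 0
gcd = 1, so the inverse exists. Back-substitute:
1 = 17 − 8·2
1 = −8·104 + 49·17
1 = 49·329 − 155·104
1 = −155·2078 + 979·329
1 = 979·2407 − 1134·2078
1 = −1134·4485 + 2113·2407
So 2407·2113 ≡ 1 (mod 4485).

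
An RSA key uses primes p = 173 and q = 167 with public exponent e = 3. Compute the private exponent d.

φ(n) = (p−1)(q−1) = 172·166 = 28552.
Need d with 3·d ≡ 1 (mod 28552). Apply the extended Euclidean algorithm:
28552 = 9517*3 + 1
3 = 3*1 + 0
Back-substitute:
1 = 28552 − 9517·3
So 3·(-9517) ≡ 1 (mod 28552), hence d ≡ -9517 ≡ 19035 (mod 28552).

19035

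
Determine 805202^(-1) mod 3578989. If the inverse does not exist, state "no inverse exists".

Run Euclid on (3578989, 805202):
3578989 = 4×805202 + 358181
805202 = 2×358181 + 88840
358181 = 4×88840 + 2821
88840 = 31×2821 + 1389
2821 = 2×1389 + 43
1389 = 32×43 + 13
43 = 3×13 + 4
13 = 3×4 + 1
4 = 4×1 + 0
The gcd is 1. Working backward:
1 = 13 − 3·4
1 = −3·43 + 10·13
1 = 10·1389 − 323·43
1 = −323·2821 + 656·1389
1 = 656·88840 − 20659·2821
1 = −20659·358181 + 83292·88840
1 = 83292·805202 − 187243·358181
1 = −187243·3578989 + 832264·805202
So 805202·832264 ≡ 1 (mod 3578989).

832264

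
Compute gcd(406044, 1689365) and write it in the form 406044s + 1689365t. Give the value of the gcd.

Euclidean algorithm:
1689365 = 4·406044 + 65189
406044 = 6·65189 + 14910
65189 = 4·14910 + 5549
14910 = 2·5549 + 3812
5549 = 1·3812 + 1737
3812 = 2·1737 + 338
1737 = 5·338 + 47
338 = 7·47 + 9
47 = 5·9 + 2
9 = 4·2 + 1
2 = 2·1 + 0
gcd(406044, 1689365) = 1.
Working backward:
1 = 9 − 4·2
1 = −4·47 + 21·9
1 = 21·338 − 151·47
1 = −151·1737 + 776·338
1 = 776·3812 − 1703·1737
1 = −1703·5549 + 2479·3812
1 = 2479·14910 − 6661·5549
1 = −6661·65189 + 29123·14910
1 = 29123·406044 − 181399·65189
1 = −181399·1689365 + 754719·406044
So 1 = (-181399)·1689365 + (754719)·406044.

1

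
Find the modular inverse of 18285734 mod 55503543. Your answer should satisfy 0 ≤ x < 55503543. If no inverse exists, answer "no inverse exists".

37632845

Run Euclid on (55503543, 18285734):
55503543 = 3*18285734 + 646341
18285734 = 28*646341 + 188186
646341 = 3*188186 + 81783
188186 = 2*81783 + 24620
81783 = 3*24620 + 7923
24620 = 3*7923 + 851
7923 = 9*851 + 264
851 = 3*264 + 59
264 = 4*59 + 28
59 = 2*28 + 3
28 = 9*3 + 1
3 = 3*1 + 0
gcd = 1, so the inverse exists. Back-substitute:
1 = 28 − 9·3
1 = −9·59 + 19·28
1 = 19·264 − 85·59
1 = −85·851 + 274·264
1 = 274·7923 − 2551·851
1 = −2551·24620 + 7927·7923
1 = 7927·81783 − 26332·24620
1 = −26332·188186 + 60591·81783
1 = 60591·646341 − 208105·188186
1 = −208105·18285734 + 5887531·646341
1 = 5887531·55503543 − 17870698·18285734
Thus 18285734·(-17870698) ≡ 1 (mod 55503543); reducing, -17870698 mod 55503543 = 37632845.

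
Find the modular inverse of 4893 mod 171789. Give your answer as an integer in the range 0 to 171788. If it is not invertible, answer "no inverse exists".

Compute gcd(4893, 171789):
171789 = 35*4893 + 534
4893 = 9*534 + 87
534 = 6*87 + 12
87 = 7*12 + 3
12 = 4*3 + 0
The gcd is 3, not 1, hence no inverse exists.

no inverse exists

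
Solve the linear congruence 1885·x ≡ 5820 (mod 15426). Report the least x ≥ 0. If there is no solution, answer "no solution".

6018

First find gcd(1885, 15426):
15426 = 8·1885 + 346
1885 = 5·346 + 155
346 = 2·155 + 36
155 = 4·36 + 11
36 = 3·11 + 3
11 = 3·3 + 2
3 = 1·2 + 1
2 = 2·1 + 0
gcd = 1, so a unique solution mod 15426 exists.
Back-substitute for the Bézout coefficients:
1 = 3 − 2
1 = −11 + 4·3
1 = 4·36 − 13·11
1 = −13·155 + 56·36
1 = 56·346 − 125·155
1 = −125·1885 + 681·346
1 = 681·15426 − 5573·1885
So 1885·(-5573) ≡ 1 (mod 15426), giving 1885⁻¹ ≡ 9853.
x ≡ 1885⁻¹·5820 ≡ 9853·5820 ≡ 6018 (mod 15426).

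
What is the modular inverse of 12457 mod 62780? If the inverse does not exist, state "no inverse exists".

20673

Run Euclid on (62780, 12457):
62780 = 5×12457 + 495
12457 = 25×495 + 82
495 = 6×82 + 3
82 = 27×3 + 1
3 = 3×1 + 0
gcd = 1, so the inverse exists. Back-substitute:
1 = 82 − 27·3
1 = −27·495 + 163·82
1 = 163·12457 − 4102·495
1 = −4102·62780 + 20673·12457
So 12457·20673 ≡ 1 (mod 62780).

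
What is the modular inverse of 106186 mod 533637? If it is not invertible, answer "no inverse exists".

gcd(533637, 106186) by repeated division:
533637 = 5×106186 + 2707
106186 = 39×2707 + 613
2707 = 4×613 + 255
613 = 2×255 + 103
255 = 2×103 + 49
103 = 2×49 + 5
49 = 9×5 + 4
5 = 1×4 + 1
4 = 4×1 + 0
The gcd is 1. Working backward:
1 = 5 − 4
1 = −49 + 10·5
1 = 10·103 − 21·49
1 = −21·255 + 52·103
1 = 52·613 − 125·255
1 = −125·2707 + 552·613
1 = 552·106186 − 21653·2707
1 = −21653·533637 + 108817·106186
So 106186·108817 ≡ 1 (mod 533637).

108817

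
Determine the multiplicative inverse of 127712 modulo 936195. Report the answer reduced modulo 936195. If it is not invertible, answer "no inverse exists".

no inverse exists

Compute gcd(127712, 936195):
936195 = 7·127712 + 42211
127712 = 3·42211 + 1079
42211 = 39·1079 + 130
1079 = 8·130 + 39
130 = 3·39 + 13
39 = 3·13 + 0
The gcd is 13, not 1, hence no inverse exists.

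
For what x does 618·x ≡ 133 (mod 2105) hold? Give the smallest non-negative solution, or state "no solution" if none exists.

1986

First find gcd(618, 2105):
2105 = 3×618 + 251
618 = 2×251 + 116
251 = 2×116 + 19
116 = 6×19 + 2
19 = 9×2 + 1
2 = 2×1 + 0
gcd = 1, so a unique solution mod 2105 exists.
Back-substitute for the Bézout coefficients:
1 = 19 − 9·2
1 = −9·116 + 55·19
1 = 55·251 − 119·116
1 = −119·618 + 293·251
1 = 293·2105 − 998·618
So 618·(-998) ≡ 1 (mod 2105), giving 618⁻¹ ≡ 1107.
x ≡ 618⁻¹·133 ≡ 1107·133 ≡ 1986 (mod 2105).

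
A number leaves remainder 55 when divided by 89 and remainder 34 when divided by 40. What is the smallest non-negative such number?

1034

Write x = 55 + 89·k. Then 89·k ≡ 34 − 55 ≡ 19 (mod 40).
Need 89⁻¹ mod 40. Extended Euclid on (40, 9):
40 = 4×9 + 4
9 = 2×4 + 1
4 = 4×1 + 0
Back-substitute:
1 = 9 − 2·4
1 = −2·40 + 9·9
89⁻¹ ≡ 9 (mod 40), so k ≡ 9·19 ≡ 11 (mod 40).
x = 55 + 89·11 = 1034.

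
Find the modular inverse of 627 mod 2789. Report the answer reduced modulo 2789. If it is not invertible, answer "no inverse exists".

Apply the Euclidean algorithm to 2789 and 627:
2789 = 4×627 + 281
627 = 2×281 + 65
281 = 4×65 + 21
65 = 3×21 + 2
21 = 10×2 + 1
2 = 2×1 + 0
The gcd is 1. Working backward:
1 = 21 − 10·2
1 = −10·65 + 31·21
1 = 31·281 − 134·65
1 = −134·627 + 299·281
1 = 299·2789 − 1330·627
Hence 627⁻¹ ≡ -1330 ≡ 1459 (mod 2789).

1459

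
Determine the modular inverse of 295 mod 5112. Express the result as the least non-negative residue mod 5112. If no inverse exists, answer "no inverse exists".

Apply the Euclidean algorithm to 5112 and 295:
5112 = 17·295 + 97
295 = 3·97 + 4
97 = 24·4 + 1
4 = 4·1 + 0
gcd = 1, so the inverse exists. Back-substitute:
1 = 97 − 24·4
1 = −24·295 + 73·97
1 = 73·5112 − 1265·295
Hence 295⁻¹ ≡ -1265 ≡ 3847 (mod 5112).

3847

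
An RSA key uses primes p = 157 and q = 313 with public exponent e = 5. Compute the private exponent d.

19469

φ(n) = (p−1)(q−1) = 156·312 = 48672.
Need d with 5·d ≡ 1 (mod 48672). Apply the extended Euclidean algorithm:
48672 = 9734*5 + 2
5 = 2*2 + 1
2 = 2*1 + 0
Back-substitute:
1 = 5 − 2·2
1 = −2·48672 + 19469·5
So 5·19469 ≡ 1 (mod 48672), hence d = 19469.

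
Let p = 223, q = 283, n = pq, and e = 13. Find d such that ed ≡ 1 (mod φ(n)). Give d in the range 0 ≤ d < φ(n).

φ(n) = (p−1)(q−1) = 222·282 = 62604.
Need d with 13·d ≡ 1 (mod 62604). Apply the extended Euclidean algorithm:
62604 = 4815×13 + 9
13 = 1×9 + 4
9 = 2×4 + 1
4 = 4×1 + 0
Back-substitute:
1 = 9 − 2·4
1 = −2·13 + 3·9
1 = 3·62604 − 14447·13
So 13·(-14447) ≡ 1 (mod 62604), hence d ≡ -14447 ≡ 48157 (mod 62604).

48157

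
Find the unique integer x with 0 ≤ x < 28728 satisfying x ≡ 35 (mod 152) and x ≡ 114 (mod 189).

Write x = 35 + 152·k. Then 152·k ≡ 114 − 35 ≡ 79 (mod 189).
Need 152⁻¹ mod 189. Extended Euclid on (189, 152):
189 = 1*152 + 37
152 = 4*37 + 4
37 = 9*4 + 1
4 = 4*1 + 0
Back-substitute:
1 = 37 − 9·4
1 = −9·152 + 37·37
1 = 37·189 − 46·152
152⁻¹ ≡ 143 (mod 189), so k ≡ 143·79 ≡ 146 (mod 189).
x = 35 + 152·146 = 22227.

22227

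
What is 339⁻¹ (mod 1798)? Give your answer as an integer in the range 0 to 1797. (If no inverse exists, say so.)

1379

Run Euclid on (1798, 339):
1798 = 5·339 + 103
339 = 3·103 + 30
103 = 3·30 + 13
30 = 2·13 + 4
13 = 3·4 + 1
4 = 4·1 + 0
The gcd is 1. Working backward:
1 = 13 − 3·4
1 = −3·30 + 7·13
1 = 7·103 − 24·30
1 = −24·339 + 79·103
1 = 79·1798 − 419·339
Thus 339·(-419) ≡ 1 (mod 1798); reducing, -419 mod 1798 = 1379.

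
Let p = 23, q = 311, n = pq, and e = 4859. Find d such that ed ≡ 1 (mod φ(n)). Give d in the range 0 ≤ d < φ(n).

1019

φ(n) = (p−1)(q−1) = 22·310 = 6820.
Need d with 4859·d ≡ 1 (mod 6820). Apply the extended Euclidean algorithm:
6820 = 1×4859 + 1961
4859 = 2×1961 + 937
1961 = 2×937 + 87
937 = 10×87 + 67
87 = 1×67 + 20
67 = 3×20 + 7
20 = 2×7 + 6
7 = 1×6 + 1
6 = 6×1 + 0
Back-substitute:
1 = 7 − 6
1 = −20 + 3·7
1 = 3·67 − 10·20
1 = −10·87 + 13·67
1 = 13·937 − 140·87
1 = −140·1961 + 293·937
1 = 293·4859 − 726·1961
1 = −726·6820 + 1019·4859
So 4859·1019 ≡ 1 (mod 6820), hence d = 1019.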